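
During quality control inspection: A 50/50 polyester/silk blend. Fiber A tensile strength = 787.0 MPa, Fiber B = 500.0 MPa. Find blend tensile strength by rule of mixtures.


Formula: Blend property = (fraction_A * property_A) + (fraction_B * property_B)
Step 1: Contribution A = 50/100 * 787.0 MPa = 393.5 MPa
Step 2: Contribution B = 50/100 * 500.0 MPa = 250.0 MPa
Step 3: Blend tensile strength = 393.5 + 250.0 = 643.5 MPa

643.5 MPa


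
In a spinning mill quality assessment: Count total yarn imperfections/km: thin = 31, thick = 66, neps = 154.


Formula: Total = thin places + thick places + neps
Total = 31 + 66 + 154
Total = 251 imperfections/km

251 imperfections/km


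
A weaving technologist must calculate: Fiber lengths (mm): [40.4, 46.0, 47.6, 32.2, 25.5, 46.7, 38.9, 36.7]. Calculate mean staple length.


Formula: Mean = sum of lengths / count
Sum = 40.4 + 46.0 + 47.6 + 32.2 + 25.5 + 46.7 + 38.9 + 36.7
Sum = 314.0 mm
Mean = 314.0 / 8 = 39.25 mm

39.25 mm


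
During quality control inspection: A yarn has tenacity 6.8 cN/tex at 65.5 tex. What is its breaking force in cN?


Formula: Breaking force = Tenacity * Linear density
F = 6.8 cN/tex * 65.5 tex
F = 445.40 cN

445.40 cN


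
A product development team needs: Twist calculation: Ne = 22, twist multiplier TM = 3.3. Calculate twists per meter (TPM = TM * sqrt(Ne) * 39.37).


Formula: TPM = TM * sqrt(Ne) * 39.37
Step 1: sqrt(Ne) = sqrt(22) = 4.6904
Step 2: TM * sqrt(Ne) = 3.3 * 4.6904 = 15.4783
Step 3: TPM = 15.4783 * 39.37 = 609 twists/m

609 twists/m


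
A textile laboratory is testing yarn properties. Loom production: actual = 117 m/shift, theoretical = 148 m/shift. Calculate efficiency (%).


Formula: Efficiency% = (Actual output / Theoretical output) * 100
Efficiency% = (117 / 148) * 100
Efficiency% = 0.790541 * 100 = 79.0541% ≈ 79.1%

79.1%


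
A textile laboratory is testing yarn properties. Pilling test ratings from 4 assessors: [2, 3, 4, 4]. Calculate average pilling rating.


Formula: Mean = sum / count
Sum = 2 + 3 + 4 + 4 = 13
Mean = 13 / 4 = 3.3

3.3


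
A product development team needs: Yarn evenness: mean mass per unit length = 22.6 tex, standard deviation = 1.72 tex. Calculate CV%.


Formula: CV% = (standard deviation / mean) * 100
Step 1: Ratio = 1.72 / 22.6 = 0.076106
Step 2: CV% = 0.076106 * 100 = 7.6106% ≈ 7.6%

7.6%


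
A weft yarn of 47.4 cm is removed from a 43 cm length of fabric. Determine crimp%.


Formula: Crimp% = ((L_yarn - L_fabric) / L_fabric) * 100
Step 1: Extension = 47.4 - 43 = 4.4 cm
Step 2: Crimp% = (4.4 / 43) * 100
Step 3: Crimp% = 0.102326 * 100 = 10.2326% ≈ 10.2%

10.2%


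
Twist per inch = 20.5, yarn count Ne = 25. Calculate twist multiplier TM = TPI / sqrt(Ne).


Formula: TM = TPI / sqrt(Ne)
Step 1: sqrt(Ne) = sqrt(25) = 5
Step 2: TM = 20.5 / 5 = 4.10

4.10 TM


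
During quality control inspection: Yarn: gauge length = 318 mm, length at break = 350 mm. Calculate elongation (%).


Formula: Elongation (%) = ((L_break - L0) / L0) * 100
Step 1: Extension = 350 - 318 = 32 mm
Step 2: Elongation = (32 / 318) * 100
Step 3: Elongation = 0.100629 * 100 = 10.0629% ≈ 10.1%

10.1%


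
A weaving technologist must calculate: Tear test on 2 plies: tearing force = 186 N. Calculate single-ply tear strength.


Formula: Per-ply strength = Total force / Number of plies
Per-ply = 186 N / 2
Per-ply = 93 N

93 N


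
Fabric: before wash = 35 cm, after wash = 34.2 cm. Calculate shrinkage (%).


Formula: Shrinkage% = ((L_before - L_after) / L_before) * 100
Step 1: Shrinkage = 35 - 34.2 = 0.8 cm
Step 2: Shrinkage% = (0.8 / 35) * 100
Step 3: Shrinkage% = 0.022857 * 100 = 2.2857% ≈ 2.3%

2.3%


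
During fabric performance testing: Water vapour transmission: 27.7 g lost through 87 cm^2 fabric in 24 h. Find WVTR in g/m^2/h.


Formula: WVTR = mass_loss / (area * time)
Step 1: Convert area: 87 cm^2 = 0.0087 m^2
Step 2: WVTR = 27.7 g / (0.0087 m^2 * 24 h)
Step 3: WVTR = 27.7 / 0.2088 = 132.7 g/m^2/h

132.7 g/m^2/h


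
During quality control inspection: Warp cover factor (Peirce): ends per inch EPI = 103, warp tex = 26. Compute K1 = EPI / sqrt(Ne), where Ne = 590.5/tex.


Formula: K1 = EPI / sqrt(Ne), with Ne = 590.5 / tex_warp
Step 1: Ne = 590.5 / 26 = 22.712
Step 2: sqrt(Ne) = sqrt(22.712) = 4.7657
Step 3: K1 = 103 / 4.7657 = 21.6

21.6


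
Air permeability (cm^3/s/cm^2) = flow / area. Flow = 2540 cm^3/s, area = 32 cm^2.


Formula: Air Permeability = Airflow / Test Area
AP = 2540 cm^3/s / 32 cm^2
AP = 79.4 cm^3/s/cm^2

79.4 cm^3/s/cm^2


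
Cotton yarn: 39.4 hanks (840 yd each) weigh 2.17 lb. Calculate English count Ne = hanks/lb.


Formula: Ne = hanks / mass_lb
Substituting: Ne = 39.4 / 2.17
Ne = 18.2

18.2 Ne


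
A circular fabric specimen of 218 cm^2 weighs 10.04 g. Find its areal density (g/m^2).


Formula: GSM = mass_g / area_m2
Step 1: Convert area: 218 cm^2 = 218 / 10000 = 0.0218 m^2
Step 2: GSM = 10.04 g / 0.0218 m^2 = 460.6 g/m^2

460.6 g/m^2


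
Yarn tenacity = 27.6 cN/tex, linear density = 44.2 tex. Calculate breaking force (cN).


Formula: Breaking force = Tenacity * Linear density
F = 27.6 cN/tex * 44.2 tex
F = 1219.92 cN

1219.92 cN


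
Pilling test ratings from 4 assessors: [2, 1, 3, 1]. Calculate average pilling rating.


Formula: Mean = sum / count
Sum = 2 + 1 + 3 + 1 = 7
Mean = 7 / 4 = 1.8

1.8


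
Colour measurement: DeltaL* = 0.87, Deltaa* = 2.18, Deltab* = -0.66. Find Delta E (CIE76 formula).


Formula: Delta E = sqrt(dL*^2 + da*^2 + db*^2)
Step 1: dL*^2 = 0.87^2 = 0.7569
Step 2: da*^2 = 2.18^2 = 4.7524
Step 3: db*^2 = (-0.66)^2 = 0.4356
Step 4: Sum = 0.7569 + 4.7524 + 0.4356 = 5.9449
Step 5: Delta E = sqrt(5.9449) = 2.44

2.44 Delta E


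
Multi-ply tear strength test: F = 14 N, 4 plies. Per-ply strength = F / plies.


Formula: Per-ply strength = Total force / Number of plies
Per-ply = 14 N / 4
Per-ply = 3.5 N

3.5 N


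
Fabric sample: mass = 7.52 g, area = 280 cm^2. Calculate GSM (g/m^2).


Formula: GSM = mass_g / area_m2
Step 1: Convert area: 280 cm^2 = 280 / 10000 = 0.028 m^2
Step 2: GSM = 7.52 g / 0.028 m^2 = 268.6 g/m^2

268.6 g/m^2


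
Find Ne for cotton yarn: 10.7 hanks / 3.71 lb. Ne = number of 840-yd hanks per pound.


Formula: Ne = hanks / mass_lb
Substituting: Ne = 10.7 / 3.71
Ne = 2.9

2.9 Ne


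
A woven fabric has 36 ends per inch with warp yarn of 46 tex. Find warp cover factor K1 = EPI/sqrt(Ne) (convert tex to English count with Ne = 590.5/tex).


Formula: K1 = EPI / sqrt(Ne), with Ne = 590.5 / tex_warp
Step 1: Ne = 590.5 / 46 = 12.837
Step 2: sqrt(Ne) = sqrt(12.837) = 3.5829
Step 3: K1 = 36 / 3.5829 = 10.0

10.0


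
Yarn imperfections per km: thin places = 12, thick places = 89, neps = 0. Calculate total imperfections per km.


Formula: Total = thin places + thick places + neps
Total = 12 + 89 + 0
Total = 101 imperfections/km

101 imperfections/km


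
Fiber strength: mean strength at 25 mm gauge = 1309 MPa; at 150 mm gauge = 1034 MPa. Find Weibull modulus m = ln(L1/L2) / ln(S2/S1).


Formula: m = ln(L1/L2) / ln(S2/S1)
Step 1: ln(L1/L2) = ln(25/150) = -1.79176
Step 2: S2/S1 = 1034/1309 = 0.78992
Step 3: ln(S2/S1) = ln(0.78992) = -0.23582
Step 4: m = -1.79176 / -0.23582 = 7.60

7.60 (Weibull m)


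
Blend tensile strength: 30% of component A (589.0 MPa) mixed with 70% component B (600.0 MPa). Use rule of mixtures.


Formula: Blend property = (fraction_A * property_A) + (fraction_B * property_B)
Step 1: Contribution A = 30/100 * 589.0 MPa = 176.7 MPa
Step 2: Contribution B = 70/100 * 600.0 MPa = 420.0 MPa
Step 3: Blend tensile strength = 176.7 + 420.0 = 596.7 MPa

596.7 MPa


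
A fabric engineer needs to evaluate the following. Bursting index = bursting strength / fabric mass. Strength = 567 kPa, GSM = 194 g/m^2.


Formula: Bursting Index = Bursting Strength / Fabric GSM
BI = 567 kPa / 194 g/m^2
BI = 2.923 kPa/(g/m^2)

2.923 kPa/(g/m^2)


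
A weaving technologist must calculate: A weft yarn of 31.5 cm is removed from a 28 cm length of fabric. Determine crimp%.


Formula: Crimp% = ((L_yarn - L_fabric) / L_fabric) * 100
Step 1: Extension = 31.5 - 28 = 3.5 cm
Step 2: Crimp% = (3.5 / 28) * 100
Step 3: Crimp% = 0.125 * 100 = 12.5%

12.5%


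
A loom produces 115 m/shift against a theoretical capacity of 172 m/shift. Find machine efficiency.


Formula: Efficiency% = (Actual output / Theoretical output) * 100
Efficiency% = (115 / 172) * 100
Efficiency% = 0.668605 * 100 = 66.8605% ≈ 66.9%

66.9%


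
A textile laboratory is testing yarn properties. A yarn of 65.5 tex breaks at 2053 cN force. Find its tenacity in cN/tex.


Formula: Tenacity = Breaking force / Linear density
Tenacity = 2053 cN / 65.5 tex
Tenacity = 31.34 cN/tex

31.34 cN/tex


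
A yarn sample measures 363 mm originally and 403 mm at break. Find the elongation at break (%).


Formula: Elongation (%) = ((L_break - L0) / L0) * 100
Step 1: Extension = 403 - 363 = 40 mm
Step 2: Elongation = (40 / 363) * 100
Step 3: Elongation = 0.110193 * 100 = 11.0193% ≈ 11.0%

11.0%


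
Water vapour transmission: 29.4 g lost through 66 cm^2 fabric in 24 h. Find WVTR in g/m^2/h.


Formula: WVTR = mass_loss / (area * time)
Step 1: Convert area: 66 cm^2 = 0.0066 m^2
Step 2: WVTR = 29.4 g / (0.0066 m^2 * 24 h)
Step 3: WVTR = 29.4 / 0.1584 = 185.6 g/m^2/h

185.6 g/m^2/h


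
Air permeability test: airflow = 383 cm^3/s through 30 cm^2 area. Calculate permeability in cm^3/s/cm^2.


Formula: Air Permeability = Airflow / Test Area
AP = 383 cm^3/s / 30 cm^2
AP = 12.8 cm^3/s/cm^2

12.8 cm^3/s/cm^2


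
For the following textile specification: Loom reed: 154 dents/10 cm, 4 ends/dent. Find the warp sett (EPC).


Formula: EPC = (dents per 10 cm * ends per dent) / 10
Step 1: Total ends per 10 cm = 154 * 4 = 616
Step 2: EPC = 616 / 10 = 61.6 ends/cm

61.6 ends/cm


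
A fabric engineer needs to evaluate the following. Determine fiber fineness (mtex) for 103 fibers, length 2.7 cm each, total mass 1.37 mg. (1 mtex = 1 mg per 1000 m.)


Formula: fineness (mtex) = mass (mg) / total length (km) = (mass_mg / total_length_m) * 1000
Step 1: Convert fiber length: 2.7 cm = 0.027 m
Step 2: Total fiber length = 103 * 0.027 = 2.781 m
Step 3: Linear density = 1.37 mg / 2.781 m = 0.4926 mg/m
Step 4: fineness = 0.4926 * 1000 = 492.6 mtex

492.6 mtex


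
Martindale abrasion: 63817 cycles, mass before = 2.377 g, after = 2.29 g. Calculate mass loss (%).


Formula: Mass loss% = ((m_before - m_after) / m_before) * 100
Step 1: Mass loss = 2.377 - 2.29 = 0.087 g
Step 2: Ratio = 0.087 / 2.377 = 0.0366008
Step 3: Mass loss% = 0.0366008 * 100 = 3.66008% ≈ 3.66%

3.66%


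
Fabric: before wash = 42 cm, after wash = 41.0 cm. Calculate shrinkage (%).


Formula: Shrinkage% = ((L_before - L_after) / L_before) * 100
Step 1: Shrinkage = 42 - 41.0 = 1.0 cm
Step 2: Shrinkage% = (1.0 / 42) * 100
Step 3: Shrinkage% = 0.02381 * 100 = 2.381% ≈ 2.4%

2.4%


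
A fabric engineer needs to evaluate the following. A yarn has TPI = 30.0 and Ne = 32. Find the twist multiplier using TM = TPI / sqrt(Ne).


Formula: TM = TPI / sqrt(Ne)
Step 1: sqrt(Ne) = sqrt(32) = 5.6569
Step 2: TM = 30.0 / 5.6569 = 5.30

5.30 TM


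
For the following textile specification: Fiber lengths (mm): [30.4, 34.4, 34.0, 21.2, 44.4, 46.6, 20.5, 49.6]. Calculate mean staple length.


Formula: Mean = sum of lengths / count
Sum = 30.4 + 34.4 + 34.0 + 21.2 + 44.4 + 46.6 + 20.5 + 49.6
Sum = 281.1 mm
Mean = 281.1 / 8 = 35.14 mm

35.14 mm


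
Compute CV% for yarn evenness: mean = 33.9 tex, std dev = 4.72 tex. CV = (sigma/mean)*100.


Formula: CV% = (standard deviation / mean) * 100
Step 1: Ratio = 4.72 / 33.9 = 0.139233
Step 2: CV% = 0.139233 * 100 = 13.9233% ≈ 13.9%

13.9%


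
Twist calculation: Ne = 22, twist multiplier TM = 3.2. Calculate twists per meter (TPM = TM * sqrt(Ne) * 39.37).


Formula: TPM = TM * sqrt(Ne) * 39.37
Step 1: sqrt(Ne) = sqrt(22) = 4.6904
Step 2: TM * sqrt(Ne) = 3.2 * 4.6904 = 15.0093
Step 3: TPM = 15.0093 * 39.37 = 591 twists/m

591 twists/m


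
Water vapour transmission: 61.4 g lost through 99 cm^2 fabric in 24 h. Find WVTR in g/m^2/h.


Formula: WVTR = mass_loss / (area * time)
Step 1: Convert area: 99 cm^2 = 0.0099 m^2
Step 2: WVTR = 61.4 g / (0.0099 m^2 * 24 h)
Step 3: WVTR = 61.4 / 0.2376 = 258.4 g/m^2/h

258.4 g/m^2/h


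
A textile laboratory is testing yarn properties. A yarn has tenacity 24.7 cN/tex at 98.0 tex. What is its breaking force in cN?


Formula: Breaking force = Tenacity * Linear density
F = 24.7 cN/tex * 98.0 tex
F = 2420.60 cN

2420.60 cN


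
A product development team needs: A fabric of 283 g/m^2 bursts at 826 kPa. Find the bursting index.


Formula: Bursting Index = Bursting Strength / Fabric GSM
BI = 826 kPa / 283 g/m^2
BI = 2.919 kPa/(g/m^2)

2.919 kPa/(g/m^2)


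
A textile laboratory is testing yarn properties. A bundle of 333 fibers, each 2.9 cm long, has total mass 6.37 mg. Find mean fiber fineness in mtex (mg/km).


Formula: fineness (mtex) = mass (mg) / total length (km) = (mass_mg / total_length_m) * 1000
Step 1: Convert fiber length: 2.9 cm = 0.029 m
Step 2: Total fiber length = 333 * 0.029 = 9.657 m
Step 3: Linear density = 6.37 mg / 9.657 m = 0.6596 mg/m
Step 4: fineness = 0.6596 * 1000 = 659.6 mtex

659.6 mtex


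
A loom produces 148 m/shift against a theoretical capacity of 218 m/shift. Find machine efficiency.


Formula: Efficiency% = (Actual output / Theoretical output) * 100
Efficiency% = (148 / 218) * 100
Efficiency% = 0.678899 * 100 = 67.8899% ≈ 67.9%

67.9%


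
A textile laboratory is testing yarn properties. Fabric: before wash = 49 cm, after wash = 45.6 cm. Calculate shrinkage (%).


Formula: Shrinkage% = ((L_before - L_after) / L_before) * 100
Step 1: Shrinkage = 49 - 45.6 = 3.4 cm
Step 2: Shrinkage% = (3.4 / 49) * 100
Step 3: Shrinkage% = 0.069388 * 100 = 6.9388% ≈ 6.9%

6.9%


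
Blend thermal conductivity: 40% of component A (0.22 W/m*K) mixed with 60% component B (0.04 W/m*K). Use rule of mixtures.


Formula: Blend property = (fraction_A * property_A) + (fraction_B * property_B)
Step 1: Contribution A = 40/100 * 0.22 W/m*K = 0.088 W/m*K
Step 2: Contribution B = 60/100 * 0.04 W/m*K = 0.024 W/m*K
Step 3: Blend thermal conductivity = 0.088 + 0.024 = 0.112 W/m*K

0.112 W/m*K


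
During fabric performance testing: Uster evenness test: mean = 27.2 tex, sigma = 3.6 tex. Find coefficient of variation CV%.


Formula: CV% = (standard deviation / mean) * 100
Step 1: Ratio = 3.6 / 27.2 = 0.132353
Step 2: CV% = 0.132353 * 100 = 13.2353% ≈ 13.2%

13.2%


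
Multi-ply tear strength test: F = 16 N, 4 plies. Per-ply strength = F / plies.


Formula: Per-ply strength = Total force / Number of plies
Per-ply = 16 N / 4
Per-ply = 4 N

4 N


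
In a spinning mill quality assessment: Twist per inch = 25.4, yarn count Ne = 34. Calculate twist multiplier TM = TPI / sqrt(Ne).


Formula: TM = TPI / sqrt(Ne)
Step 1: sqrt(Ne) = sqrt(34) = 5.831
Step 2: TM = 25.4 / 5.831 = 4.36

4.36 TM


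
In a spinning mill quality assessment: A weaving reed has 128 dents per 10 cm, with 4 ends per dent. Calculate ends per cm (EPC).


Formula: EPC = (dents per 10 cm * ends per dent) / 10
Step 1: Total ends per 10 cm = 128 * 4 = 512
Step 2: EPC = 512 / 10 = 51.2 ends/cm

51.2 ends/cm


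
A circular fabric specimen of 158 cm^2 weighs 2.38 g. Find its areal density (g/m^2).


Formula: GSM = mass_g / area_m2
Step 1: Convert area: 158 cm^2 = 158 / 10000 = 0.0158 m^2
Step 2: GSM = 2.38 g / 0.0158 m^2 = 150.6 g/m^2

150.6 g/m^2


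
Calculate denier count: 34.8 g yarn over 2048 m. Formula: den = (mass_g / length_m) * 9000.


Formula: den = (mass_g / length_m) * 9000
Substituting: den = (34.8 / 2048) * 9000
Intermediate: 34.8 / 2048 = 0.01699219 g/m
den = 0.01699219 * 9000 = 152.9 denier

152.9 denier


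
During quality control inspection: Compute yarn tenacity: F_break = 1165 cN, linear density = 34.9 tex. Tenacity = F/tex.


Formula: Tenacity = Breaking force / Linear density
Tenacity = 1165 cN / 34.9 tex
Tenacity = 33.38 cN/tex

33.38 cN/tex


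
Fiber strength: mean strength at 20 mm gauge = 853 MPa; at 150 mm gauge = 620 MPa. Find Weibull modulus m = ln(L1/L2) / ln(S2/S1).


Formula: m = ln(L1/L2) / ln(S2/S1)
Step 1: ln(L1/L2) = ln(20/150) = -2.01490
Step 2: S2/S1 = 620/853 = 0.72685
Step 3: ln(S2/S1) = ln(0.72685) = -0.31904
Step 4: m = -2.01490 / -0.31904 = 6.32

6.32 (Weibull m)


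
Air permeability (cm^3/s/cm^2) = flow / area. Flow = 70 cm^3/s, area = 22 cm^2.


Formula: Air Permeability = Airflow / Test Area
AP = 70 cm^3/s / 22 cm^2
AP = 3.2 cm^3/s/cm^2

3.2 cm^3/s/cm^2


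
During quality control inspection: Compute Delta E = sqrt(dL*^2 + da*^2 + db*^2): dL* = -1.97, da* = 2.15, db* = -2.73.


Formula: Delta E = sqrt(dL*^2 + da*^2 + db*^2)
Step 1: dL*^2 = (-1.97)^2 = 3.8809
Step 2: da*^2 = 2.15^2 = 4.6225
Step 3: db*^2 = (-2.73)^2 = 7.4529
Step 4: Sum = 3.8809 + 4.6225 + 7.4529 = 15.9563
Step 5: Delta E = sqrt(15.9563) = 3.99

3.99 Delta E


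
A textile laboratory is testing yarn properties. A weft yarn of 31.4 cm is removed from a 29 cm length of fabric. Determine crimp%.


Formula: Crimp% = ((L_yarn - L_fabric) / L_fabric) * 100
Step 1: Extension = 31.4 - 29 = 2.4 cm
Step 2: Crimp% = (2.4 / 29) * 100
Step 3: Crimp% = 0.082759 * 100 = 8.2759% ≈ 8.3%

8.3%


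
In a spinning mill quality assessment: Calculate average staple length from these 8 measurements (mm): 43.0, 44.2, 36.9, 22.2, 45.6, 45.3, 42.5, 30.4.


Formula: Mean = sum of lengths / count
Sum = 43.0 + 44.2 + 36.9 + 22.2 + 45.6 + 45.3 + 42.5 + 30.4
Sum = 310.1 mm
Mean = 310.1 / 8 = 38.76 mm

38.76 mm


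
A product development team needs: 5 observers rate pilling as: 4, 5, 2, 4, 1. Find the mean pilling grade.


Formula: Mean = sum / count
Sum = 4 + 5 + 2 + 4 + 1 = 16
Mean = 16 / 5 = 3.2

3.2


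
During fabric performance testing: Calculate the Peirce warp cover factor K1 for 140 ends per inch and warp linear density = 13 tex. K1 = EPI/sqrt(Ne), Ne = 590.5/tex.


Formula: K1 = EPI / sqrt(Ne), with Ne = 590.5 / tex_warp
Step 1: Ne = 590.5 / 13 = 45.423
Step 2: sqrt(Ne) = sqrt(45.423) = 6.7397
Step 3: K1 = 140 / 6.7397 = 20.8

20.8


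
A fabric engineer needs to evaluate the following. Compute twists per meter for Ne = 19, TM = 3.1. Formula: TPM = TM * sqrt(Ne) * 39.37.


Formula: TPM = TM * sqrt(Ne) * 39.37
Step 1: sqrt(Ne) = sqrt(19) = 4.3589
Step 2: TM * sqrt(Ne) = 3.1 * 4.3589 = 13.5126
Step 3: TPM = 13.5126 * 39.37 = 532 twists/m

532 twists/m


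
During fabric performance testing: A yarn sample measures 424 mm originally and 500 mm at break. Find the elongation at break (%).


Formula: Elongation (%) = ((L_break - L0) / L0) * 100
Step 1: Extension = 500 - 424 = 76 mm
Step 2: Elongation = (76 / 424) * 100
Step 3: Elongation = 0.179245 * 100 = 17.9245% ≈ 17.9%

17.9%


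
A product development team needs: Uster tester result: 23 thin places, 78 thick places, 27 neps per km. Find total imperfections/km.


Formula: Total = thin places + thick places + neps
Total = 23 + 78 + 27
Total = 128 imperfections/km

128 imperfections/km


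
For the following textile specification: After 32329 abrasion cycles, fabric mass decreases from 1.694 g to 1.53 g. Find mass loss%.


Formula: Mass loss% = ((m_before - m_after) / m_before) * 100
Step 1: Mass loss = 1.694 - 1.53 = 0.164 g
Step 2: Ratio = 0.164 / 1.694 = 0.0968123
Step 3: Mass loss% = 0.0968123 * 100 = 9.68123% ≈ 9.68%

9.68%


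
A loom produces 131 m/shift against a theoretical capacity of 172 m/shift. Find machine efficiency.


Formula: Efficiency% = (Actual output / Theoretical output) * 100
Efficiency% = (131 / 172) * 100
Efficiency% = 0.761628 * 100 = 76.1628% ≈ 76.2%

76.2%


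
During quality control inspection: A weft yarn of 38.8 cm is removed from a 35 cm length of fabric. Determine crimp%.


Formula: Crimp% = ((L_yarn - L_fabric) / L_fabric) * 100
Step 1: Extension = 38.8 - 35 = 3.8 cm
Step 2: Crimp% = (3.8 / 35) * 100
Step 3: Crimp% = 0.108571 * 100 = 10.8571% ≈ 10.9%

10.9%


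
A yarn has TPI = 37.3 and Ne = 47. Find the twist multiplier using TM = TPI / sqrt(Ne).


Formula: TM = TPI / sqrt(Ne)
Step 1: sqrt(Ne) = sqrt(47) = 6.8557
Step 2: TM = 37.3 / 6.8557 = 5.44

5.44 TM


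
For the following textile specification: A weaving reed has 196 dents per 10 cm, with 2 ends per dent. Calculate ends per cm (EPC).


Formula: EPC = (dents per 10 cm * ends per dent) / 10
Step 1: Total ends per 10 cm = 196 * 2 = 392
Step 2: EPC = 392 / 10 = 39.2 ends/cm

39.2 ends/cm


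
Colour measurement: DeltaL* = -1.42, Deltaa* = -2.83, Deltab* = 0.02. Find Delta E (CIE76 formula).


Formula: Delta E = sqrt(dL*^2 + da*^2 + db*^2)
Step 1: dL*^2 = (-1.42)^2 = 2.0164
Step 2: da*^2 = (-2.83)^2 = 8.0089
Step 3: db*^2 = 0.02^2 = 0.0004
Step 4: Sum = 2.0164 + 8.0089 + 0.0004 = 10.0257
Step 5: Delta E = sqrt(10.0257) = 3.17

3.17 Delta E


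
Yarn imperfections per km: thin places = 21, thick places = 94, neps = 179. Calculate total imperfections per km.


Formula: Total = thin places + thick places + neps
Total = 21 + 94 + 179
Total = 294 imperfections/km

294 imperfections/km


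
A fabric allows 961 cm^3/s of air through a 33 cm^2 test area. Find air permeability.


Formula: Air Permeability = Airflow / Test Area
AP = 961 cm^3/s / 33 cm^2
AP = 29.1 cm^3/s/cm^2

29.1 cm^3/s/cm^2


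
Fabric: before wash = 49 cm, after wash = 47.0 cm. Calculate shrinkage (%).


Formula: Shrinkage% = ((L_before - L_after) / L_before) * 100
Step 1: Shrinkage = 49 - 47.0 = 2.0 cm
Step 2: Shrinkage% = (2.0 / 49) * 100
Step 3: Shrinkage% = 0.040816 * 100 = 4.0816% ≈ 4.1%

4.1%


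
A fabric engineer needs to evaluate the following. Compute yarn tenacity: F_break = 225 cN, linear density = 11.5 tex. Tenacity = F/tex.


Formula: Tenacity = Breaking force / Linear density
Tenacity = 225 cN / 11.5 tex
Tenacity = 19.57 cN/tex

19.57 cN/tex


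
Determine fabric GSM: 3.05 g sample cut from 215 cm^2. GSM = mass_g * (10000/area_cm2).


Formula: GSM = mass_g / area_m2
Step 1: Convert area: 215 cm^2 = 215 / 10000 = 0.0215 m^2
Step 2: GSM = 3.05 g / 0.0215 m^2 = 141.9 g/m^2

141.9 g/m^2


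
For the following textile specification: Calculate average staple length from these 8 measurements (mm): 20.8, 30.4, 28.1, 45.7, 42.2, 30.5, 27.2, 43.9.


Formula: Mean = sum of lengths / count
Sum = 20.8 + 30.4 + 28.1 + 45.7 + 42.2 + 30.5 + 27.2 + 43.9
Sum = 268.8 mm
Mean = 268.8 / 8 = 33.60 mm

33.60 mm


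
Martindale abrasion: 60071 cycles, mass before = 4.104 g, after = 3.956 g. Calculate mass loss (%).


Formula: Mass loss% = ((m_before - m_after) / m_before) * 100
Step 1: Mass loss = 4.104 - 3.956 = 0.148 g
Step 2: Ratio = 0.148 / 4.104 = 0.0360624
Step 3: Mass loss% = 0.0360624 * 100 = 3.60624% ≈ 3.61%

3.61%


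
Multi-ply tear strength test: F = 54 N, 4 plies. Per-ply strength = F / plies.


Formula: Per-ply strength = Total force / Number of plies
Per-ply = 54 N / 4
Per-ply = 13.5 N

13.5 N


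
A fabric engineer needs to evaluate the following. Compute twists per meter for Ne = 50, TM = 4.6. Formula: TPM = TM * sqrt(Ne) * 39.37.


Formula: TPM = TM * sqrt(Ne) * 39.37
Step 1: sqrt(Ne) = sqrt(50) = 7.0711
Step 2: TM * sqrt(Ne) = 4.6 * 7.0711 = 32.5271
Step 3: TPM = 32.5271 * 39.37 = 1281 twists/m

1281 twists/m


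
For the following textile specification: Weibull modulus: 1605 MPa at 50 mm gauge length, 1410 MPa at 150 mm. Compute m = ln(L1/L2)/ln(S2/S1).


Formula: m = ln(L1/L2) / ln(S2/S1)
Step 1: ln(L1/L2) = ln(50/150) = -1.09861
Step 2: S2/S1 = 1410/1605 = 0.8785
Step 3: ln(S2/S1) = ln(0.8785) = -0.12954
Step 4: m = -1.09861 / -0.12954 = 8.48

8.48 (Weibull m)


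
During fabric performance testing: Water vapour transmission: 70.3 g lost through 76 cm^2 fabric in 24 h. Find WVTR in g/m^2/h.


Formula: WVTR = mass_loss / (area * time)
Step 1: Convert area: 76 cm^2 = 0.0076 m^2
Step 2: WVTR = 70.3 g / (0.0076 m^2 * 24 h)
Step 3: WVTR = 70.3 / 0.1824 = 385.4 g/m^2/h

385.4 g/m^2/h


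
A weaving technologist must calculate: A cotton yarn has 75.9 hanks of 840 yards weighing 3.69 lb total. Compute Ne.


Formula: Ne = hanks / mass_lb
Substituting: Ne = 75.9 / 3.69
Ne = 20.6

20.6 Ne


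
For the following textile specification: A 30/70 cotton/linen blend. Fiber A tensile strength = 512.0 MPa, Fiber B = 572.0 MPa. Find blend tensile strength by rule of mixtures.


Formula: Blend property = (fraction_A * property_A) + (fraction_B * property_B)
Step 1: Contribution A = 30/100 * 512.0 MPa = 153.6 MPa
Step 2: Contribution B = 70/100 * 572.0 MPa = 400.4 MPa
Step 3: Blend tensile strength = 153.6 + 400.4 = 554.0 MPa

554.0 MPa


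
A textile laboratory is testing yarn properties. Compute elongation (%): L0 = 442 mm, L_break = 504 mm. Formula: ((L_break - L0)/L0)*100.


Formula: Elongation (%) = ((L_break - L0) / L0) * 100
Step 1: Extension = 504 - 442 = 62 mm
Step 2: Elongation = (62 / 442) * 100
Step 3: Elongation = 0.140271 * 100 = 14.0271% ≈ 14.0%

14.0%


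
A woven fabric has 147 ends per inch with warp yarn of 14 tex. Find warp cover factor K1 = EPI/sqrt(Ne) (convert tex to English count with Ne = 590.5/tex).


Formula: K1 = EPI / sqrt(Ne), with Ne = 590.5 / tex_warp
Step 1: Ne = 590.5 / 14 = 42.179
Step 2: sqrt(Ne) = sqrt(42.179) = 6.4945
Step 3: K1 = 147 / 6.4945 = 22.6

22.6


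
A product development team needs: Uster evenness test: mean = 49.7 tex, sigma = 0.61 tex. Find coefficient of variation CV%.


Formula: CV% = (standard deviation / mean) * 100
Step 1: Ratio = 0.61 / 49.7 = 0.012274
Step 2: CV% = 0.012274 * 100 = 1.2274% ≈ 1.2%

1.2%


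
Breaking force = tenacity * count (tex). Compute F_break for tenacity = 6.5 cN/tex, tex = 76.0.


Formula: Breaking force = Tenacity * Linear density
F = 6.5 cN/tex * 76.0 tex
F = 494.00 cN

494.00 cN


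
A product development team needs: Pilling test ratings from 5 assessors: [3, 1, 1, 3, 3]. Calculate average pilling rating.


Formula: Mean = sum / count
Sum = 3 + 1 + 1 + 3 + 3 = 11
Mean = 11 / 5 = 2.2

2.2


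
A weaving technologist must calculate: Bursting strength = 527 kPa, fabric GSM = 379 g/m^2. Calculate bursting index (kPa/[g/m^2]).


Formula: Bursting Index = Bursting Strength / Fabric GSM
BI = 527 kPa / 379 g/m^2
BI = 1.391 kPa/(g/m^2)

1.391 kPa/(g/m^2)


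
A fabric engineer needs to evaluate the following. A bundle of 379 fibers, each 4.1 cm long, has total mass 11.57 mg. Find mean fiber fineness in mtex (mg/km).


Formula: fineness (mtex) = mass (mg) / total length (km) = (mass_mg / total_length_m) * 1000
Step 1: Convert fiber length: 4.1 cm = 0.041 m
Step 2: Total fiber length = 379 * 0.041 = 15.539 m
Step 3: Linear density = 11.57 mg / 15.539 m = 0.7446 mg/m
Step 4: fineness = 0.7446 * 1000 = 744.6 mtex

744.6 mtex


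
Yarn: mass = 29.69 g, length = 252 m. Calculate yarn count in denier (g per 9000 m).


Formula: den = (mass_g / length_m) * 9000
Substituting: den = (29.69 / 252) * 9000
Intermediate: 29.69 / 252 = 0.11781746 g/m
den = 0.11781746 * 9000 = 1060.4 denier

1060.4 denier


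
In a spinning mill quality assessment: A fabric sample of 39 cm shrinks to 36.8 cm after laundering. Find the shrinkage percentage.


Formula: Shrinkage% = ((L_before - L_after) / L_before) * 100
Step 1: Shrinkage = 39 - 36.8 = 2.2 cm
Step 2: Shrinkage% = (2.2 / 39) * 100
Step 3: Shrinkage% = 0.05641 * 100 = 5.641% ≈ 5.6%

5.6%


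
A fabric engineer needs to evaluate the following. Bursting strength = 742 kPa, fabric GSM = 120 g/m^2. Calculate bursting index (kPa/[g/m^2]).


Formula: Bursting Index = Bursting Strength / Fabric GSM
BI = 742 kPa / 120 g/m^2
BI = 6.183 kPa/(g/m^2)

6.183 kPa/(g/m^2)


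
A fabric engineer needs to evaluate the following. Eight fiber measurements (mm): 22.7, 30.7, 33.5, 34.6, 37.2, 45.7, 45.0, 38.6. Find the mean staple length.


Formula: Mean = sum of lengths / count
Sum = 22.7 + 30.7 + 33.5 + 34.6 + 37.2 + 45.7 + 45.0 + 38.6
Sum = 288.0 mm
Mean = 288.0 / 8 = 36.00 mm

36.00 mm


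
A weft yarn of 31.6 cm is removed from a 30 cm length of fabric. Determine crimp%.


Formula: Crimp% = ((L_yarn - L_fabric) / L_fabric) * 100
Step 1: Extension = 31.6 - 30 = 1.6 cm
Step 2: Crimp% = (1.6 / 30) * 100
Step 3: Crimp% = 0.053333 * 100 = 5.3333% ≈ 5.3%

5.3%


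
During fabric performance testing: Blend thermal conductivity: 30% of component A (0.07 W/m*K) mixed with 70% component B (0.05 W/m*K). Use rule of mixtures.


Formula: Blend property = (fraction_A * property_A) + (fraction_B * property_B)
Step 1: Contribution A = 30/100 * 0.07 W/m*K = 0.021 W/m*K
Step 2: Contribution B = 70/100 * 0.05 W/m*K = 0.035 W/m*K
Step 3: Blend thermal conductivity = 0.021 + 0.035 = 0.056 W/m*K

0.056 W/m*K


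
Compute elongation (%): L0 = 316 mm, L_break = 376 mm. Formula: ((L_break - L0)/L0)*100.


Formula: Elongation (%) = ((L_break - L0) / L0) * 100
Step 1: Extension = 376 - 316 = 60 mm
Step 2: Elongation = (60 / 316) * 100
Step 3: Elongation = 0.189873 * 100 = 18.9873% ≈ 19.0%

19.0%


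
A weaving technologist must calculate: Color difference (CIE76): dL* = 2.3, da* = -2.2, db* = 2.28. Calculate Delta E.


Formula: Delta E = sqrt(dL*^2 + da*^2 + db*^2)
Step 1: dL*^2 = 2.3^2 = 5.29
Step 2: da*^2 = (-2.2)^2 = 4.84
Step 3: db*^2 = 2.28^2 = 5.1984
Step 4: Sum = 5.29 + 4.84 + 5.1984 = 15.3284
Step 5: Delta E = sqrt(15.3284) = 3.92

3.92 Delta E


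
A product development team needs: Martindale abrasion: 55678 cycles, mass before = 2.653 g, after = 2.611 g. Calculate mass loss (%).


Formula: Mass loss% = ((m_before - m_after) / m_before) * 100
Step 1: Mass loss = 2.653 - 2.611 = 0.042 g
Step 2: Ratio = 0.042 / 2.653 = 0.0158311
Step 3: Mass loss% = 0.0158311 * 100 = 1.58311% ≈ 1.58%

1.58%


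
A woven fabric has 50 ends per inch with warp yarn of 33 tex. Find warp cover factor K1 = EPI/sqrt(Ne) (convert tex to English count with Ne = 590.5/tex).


Formula: K1 = EPI / sqrt(Ne), with Ne = 590.5 / tex_warp
Step 1: Ne = 590.5 / 33 = 17.894
Step 2: sqrt(Ne) = sqrt(17.894) = 4.2301
Step 3: K1 = 50 / 4.2301 = 11.8

11.8


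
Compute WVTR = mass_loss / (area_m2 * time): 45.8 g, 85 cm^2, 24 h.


Formula: WVTR = mass_loss / (area * time)
Step 1: Convert area: 85 cm^2 = 0.0085 m^2
Step 2: WVTR = 45.8 g / (0.0085 m^2 * 24 h)
Step 3: WVTR = 45.8 / 0.204 = 224.5 g/m^2/h

224.5 g/m^2/h


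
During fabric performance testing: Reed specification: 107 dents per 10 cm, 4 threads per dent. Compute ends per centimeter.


Formula: EPC = (dents per 10 cm * ends per dent) / 10
Step 1: Total ends per 10 cm = 107 * 4 = 428
Step 2: EPC = 428 / 10 = 42.8 ends/cm

42.8 ends/cm


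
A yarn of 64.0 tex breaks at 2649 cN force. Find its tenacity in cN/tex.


Formula: Tenacity = Breaking force / Linear density
Tenacity = 2649 cN / 64.0 tex
Tenacity = 41.39 cN/tex

41.39 cN/tex


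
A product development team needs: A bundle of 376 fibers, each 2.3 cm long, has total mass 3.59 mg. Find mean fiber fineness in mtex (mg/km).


Formula: fineness (mtex) = mass (mg) / total length (km) = (mass_mg / total_length_m) * 1000
Step 1: Convert fiber length: 2.3 cm = 0.023 m
Step 2: Total fiber length = 376 * 0.023 = 8.648 m
Step 3: Linear density = 3.59 mg / 8.648 m = 0.4151 mg/m
Step 4: fineness = 0.4151 * 1000 = 415.1 mtex

415.1 mtex


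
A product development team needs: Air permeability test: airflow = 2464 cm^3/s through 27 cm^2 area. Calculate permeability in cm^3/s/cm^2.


Formula: Air Permeability = Airflow / Test Area
AP = 2464 cm^3/s / 27 cm^2
AP = 91.3 cm^3/s/cm^2

91.3 cm^3/s/cm^2


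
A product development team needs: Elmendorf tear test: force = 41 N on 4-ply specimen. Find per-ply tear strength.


Formula: Per-ply strength = Total force / Number of plies
Per-ply = 41 N / 4
Per-ply = 10.25 N

10.25 N


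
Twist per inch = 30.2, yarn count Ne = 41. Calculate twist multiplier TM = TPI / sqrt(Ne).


Formula: TM = TPI / sqrt(Ne)
Step 1: sqrt(Ne) = sqrt(41) = 6.4031
Step 2: TM = 30.2 / 6.4031 = 4.72

4.72 TM


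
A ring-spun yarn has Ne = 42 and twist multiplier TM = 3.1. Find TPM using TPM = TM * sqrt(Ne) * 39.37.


Formula: TPM = TM * sqrt(Ne) * 39.37
Step 1: sqrt(Ne) = sqrt(42) = 6.4807
Step 2: TM * sqrt(Ne) = 3.1 * 6.4807 = 20.0902
Step 3: TPM = 20.0902 * 39.37 = 791 twists/m

791 twists/m


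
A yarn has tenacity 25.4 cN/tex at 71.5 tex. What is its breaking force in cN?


Formula: Breaking force = Tenacity * Linear density
F = 25.4 cN/tex * 71.5 tex
F = 1816.10 cN

1816.10 cN


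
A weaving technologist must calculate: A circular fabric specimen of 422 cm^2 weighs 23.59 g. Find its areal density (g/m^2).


Formula: GSM = mass_g / area_m2
Step 1: Convert area: 422 cm^2 = 422 / 10000 = 0.0422 m^2
Step 2: GSM = 23.59 g / 0.0422 m^2 = 559.0 g/m^2

559.0 g/m^2


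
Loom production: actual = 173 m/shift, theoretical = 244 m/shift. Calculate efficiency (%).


Formula: Efficiency% = (Actual output / Theoretical output) * 100
Efficiency% = (173 / 244) * 100
Efficiency% = 0.709016 * 100 = 70.9016% ≈ 70.9%

70.9%


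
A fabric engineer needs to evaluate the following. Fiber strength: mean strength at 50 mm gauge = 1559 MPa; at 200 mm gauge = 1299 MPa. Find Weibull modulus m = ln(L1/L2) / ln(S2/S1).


Formula: m = ln(L1/L2) / ln(S2/S1)
Step 1: ln(L1/L2) = ln(50/200) = -1.38629
Step 2: S2/S1 = 1299/1559 = 0.83323
Step 3: ln(S2/S1) = ln(0.83323) = -0.18245
Step 4: m = -1.38629 / -0.18245 = 7.60

7.60 (Weibull m)


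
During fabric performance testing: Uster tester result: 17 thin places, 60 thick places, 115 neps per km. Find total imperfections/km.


Formula: Total = thin places + thick places + neps
Total = 17 + 60 + 115
Total = 192 imperfections/km

192 imperfections/km


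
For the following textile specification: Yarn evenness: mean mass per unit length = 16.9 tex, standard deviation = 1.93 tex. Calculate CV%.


Formula: CV% = (standard deviation / mean) * 100
Step 1: Ratio = 1.93 / 16.9 = 0.114201
Step 2: CV% = 0.114201 * 100 = 11.4201% ≈ 11.4%

11.4%


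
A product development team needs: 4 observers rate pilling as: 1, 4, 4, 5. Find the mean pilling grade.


Formula: Mean = sum / count
Sum = 1 + 4 + 4 + 5 = 14
Mean = 14 / 4 = 3.5

3.5


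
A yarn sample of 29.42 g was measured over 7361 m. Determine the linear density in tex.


Formula: Tex = (mass_g / length_m) * 1000
Substituting: Tex = (29.42 / 7361) * 1000
Intermediate: 29.42 / 7361 = 0.00399674 g/m
Tex = 0.00399674 * 1000 = 4.00 tex

4.00 tex


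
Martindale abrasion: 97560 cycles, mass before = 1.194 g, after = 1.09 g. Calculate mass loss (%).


Formula: Mass loss% = ((m_before - m_after) / m_before) * 100
Step 1: Mass loss = 1.194 - 1.09 = 0.104 g
Step 2: Ratio = 0.104 / 1.194 = 0.0871022
Step 3: Mass loss% = 0.0871022 * 100 = 8.71022% ≈ 8.71%

8.71%


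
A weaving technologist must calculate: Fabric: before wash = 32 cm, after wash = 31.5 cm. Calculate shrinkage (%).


Formula: Shrinkage% = ((L_before - L_after) / L_before) * 100
Step 1: Shrinkage = 32 - 31.5 = 0.5 cm
Step 2: Shrinkage% = (0.5 / 32) * 100
Step 3: Shrinkage% = 0.015625 * 100 = 1.5625% ≈ 1.6%

1.6%


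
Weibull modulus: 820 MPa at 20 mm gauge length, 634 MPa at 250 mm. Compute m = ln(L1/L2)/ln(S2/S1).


Formula: m = ln(L1/L2) / ln(S2/S1)
Step 1: ln(L1/L2) = ln(20/250) = -2.52573
Step 2: S2/S1 = 634/820 = 0.77317
Step 3: ln(S2/S1) = ln(0.77317) = -0.25726
Step 4: m = -2.52573 / -0.25726 = 9.82

9.82 (Weibull m)


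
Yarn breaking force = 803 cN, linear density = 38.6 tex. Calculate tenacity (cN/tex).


Formula: Tenacity = Breaking force / Linear density
Tenacity = 803 cN / 38.6 tex
Tenacity = 20.80 cN/tex

20.80 cN/tex


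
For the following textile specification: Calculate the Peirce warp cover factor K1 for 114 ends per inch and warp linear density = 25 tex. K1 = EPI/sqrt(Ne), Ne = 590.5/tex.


Formula: K1 = EPI / sqrt(Ne), with Ne = 590.5 / tex_warp
Step 1: Ne = 590.5 / 25 = 23.62
Step 2: sqrt(Ne) = sqrt(23.62) = 4.86
Step 3: K1 = 114 / 4.86 = 23.5

23.5


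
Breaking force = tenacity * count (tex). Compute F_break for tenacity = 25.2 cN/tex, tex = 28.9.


Formula: Breaking force = Tenacity * Linear density
F = 25.2 cN/tex * 28.9 tex
F = 728.28 cN

728.28 cN


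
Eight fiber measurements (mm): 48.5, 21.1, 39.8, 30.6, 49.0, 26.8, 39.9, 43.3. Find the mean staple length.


Formula: Mean = sum of lengths / count
Sum = 48.5 + 21.1 + 39.8 + 30.6 + 49.0 + 26.8 + 39.9 + 43.3
Sum = 299.0 mm
Mean = 299.0 / 8 = 37.38 mm

37.38 mm


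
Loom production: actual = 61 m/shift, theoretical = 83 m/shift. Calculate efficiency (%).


Formula: Efficiency% = (Actual output / Theoretical output) * 100
Efficiency% = (61 / 83) * 100
Efficiency% = 0.73494 * 100 = 73.494% ≈ 73.5%

73.5%


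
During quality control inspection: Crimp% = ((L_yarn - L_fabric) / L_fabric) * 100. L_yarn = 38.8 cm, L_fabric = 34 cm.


Formula: Crimp% = ((L_yarn - L_fabric) / L_fabric) * 100
Step 1: Extension = 38.8 - 34 = 4.8 cm
Step 2: Crimp% = (4.8 / 34) * 100
Step 3: Crimp% = 0.141176 * 100 = 14.1176% ≈ 14.1%

14.1%


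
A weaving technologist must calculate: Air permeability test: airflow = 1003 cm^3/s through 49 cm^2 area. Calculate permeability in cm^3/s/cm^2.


Formula: Air Permeability = Airflow / Test Area
AP = 1003 cm^3/s / 49 cm^2
AP = 20.5 cm^3/s/cm^2

20.5 cm^3/s/cm^2


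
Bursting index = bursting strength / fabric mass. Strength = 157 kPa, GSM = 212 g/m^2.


Formula: Bursting Index = Bursting Strength / Fabric GSM
BI = 157 kPa / 212 g/m^2
BI = 0.741 kPa/(g/m^2)

0.741 kPa/(g/m^2)


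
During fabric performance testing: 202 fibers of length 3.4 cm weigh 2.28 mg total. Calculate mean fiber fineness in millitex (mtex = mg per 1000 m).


Formula: fineness (mtex) = mass (mg) / total length (km) = (mass_mg / total_length_m) * 1000
Step 1: Convert fiber length: 3.4 cm = 0.034 m
Step 2: Total fiber length = 202 * 0.034 = 6.868 m
Step 3: Linear density = 2.28 mg / 6.868 m = 0.3320 mg/m
Step 4: fineness = 0.3320 * 1000 = 332.0 mtex

332.0 mtex


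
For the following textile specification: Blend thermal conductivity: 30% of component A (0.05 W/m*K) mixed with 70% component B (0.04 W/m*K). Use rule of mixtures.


Formula: Blend property = (fraction_A * property_A) + (fraction_B * property_B)
Step 1: Contribution A = 30/100 * 0.05 W/m*K = 0.015 W/m*K
Step 2: Contribution B = 70/100 * 0.04 W/m*K = 0.028 W/m*K
Step 3: Blend thermal conductivity = 0.015 + 0.028 = 0.043 W/m*K

0.043 W/m*K


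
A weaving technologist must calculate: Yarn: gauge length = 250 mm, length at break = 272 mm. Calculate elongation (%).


Formula: Elongation (%) = ((L_break - L0) / L0) * 100
Step 1: Extension = 272 - 250 = 22 mm
Step 2: Elongation = (22 / 250) * 100
Step 3: Elongation = 0.088 * 100 = 8.8%

8.8%


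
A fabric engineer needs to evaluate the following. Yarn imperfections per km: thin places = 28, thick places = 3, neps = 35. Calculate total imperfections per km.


Formula: Total = thin places + thick places + neps
Total = 28 + 3 + 35
Total = 66 imperfections/km

66 imperfections/km


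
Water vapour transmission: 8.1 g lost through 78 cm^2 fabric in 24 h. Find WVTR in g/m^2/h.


Formula: WVTR = mass_loss / (area * time)
Step 1: Convert area: 78 cm^2 = 0.0078 m^2
Step 2: WVTR = 8.1 g / (0.0078 m^2 * 24 h)
Step 3: WVTR = 8.1 / 0.1872 = 43.3 g/m^2/h

43.3 g/m^2/h


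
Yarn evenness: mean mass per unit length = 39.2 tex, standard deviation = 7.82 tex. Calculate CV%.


Formula: CV% = (standard deviation / mean) * 100
Step 1: Ratio = 7.82 / 39.2 = 0.19949
Step 2: CV% = 0.19949 * 100 = 19.949% ≈ 19.9%

19.9%


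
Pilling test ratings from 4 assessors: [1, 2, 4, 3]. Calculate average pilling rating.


Formula: Mean = sum / count
Sum = 1 + 2 + 4 + 3 = 10
Mean = 10 / 4 = 2.5

2.5
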